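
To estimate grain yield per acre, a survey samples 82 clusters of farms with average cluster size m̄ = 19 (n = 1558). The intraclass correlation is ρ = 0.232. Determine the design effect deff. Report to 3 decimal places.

5.176

deff = 1 + (19 − 1)·0.232 = 1 + 4.176 = 5.176.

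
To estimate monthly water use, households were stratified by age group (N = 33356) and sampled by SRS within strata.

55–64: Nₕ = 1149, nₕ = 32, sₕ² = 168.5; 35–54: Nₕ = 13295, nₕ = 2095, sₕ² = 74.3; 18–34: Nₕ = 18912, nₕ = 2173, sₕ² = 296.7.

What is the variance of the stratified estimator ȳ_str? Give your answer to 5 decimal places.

Var(ȳ_str) = Σₕ Wₕ²(1 − fₕ)sₕ²/nₕ with Wₕ = Nₕ/N, N = 33356.
55–64: Wₕ = 0.03444658; term = 0.03444658²·(1 − 0.02785030)·168.5/32 = 0.0060740057.
35–54: Wₕ = 0.39857897; term = 0.39857897²·(1 − 0.15757804)·74.3/2095 = 0.0047463878.
18–34: Wₕ = 0.56697446; term = 0.56697446²·(1 − 0.11490059)·296.7/2173 = 0.038848733.
Sum = 0.049669127.

0.04967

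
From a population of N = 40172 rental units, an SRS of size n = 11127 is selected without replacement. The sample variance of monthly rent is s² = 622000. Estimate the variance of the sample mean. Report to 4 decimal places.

40.4166

Under SRS without replacement, Var(ȳ) = (1 − f)·s²/n with f = n/N = 11127/40172 = 0.27698397.
Var(ȳ) = (1 − 0.27698397)·622000/11127 = 0.72301603·55.900063 = 40.416642.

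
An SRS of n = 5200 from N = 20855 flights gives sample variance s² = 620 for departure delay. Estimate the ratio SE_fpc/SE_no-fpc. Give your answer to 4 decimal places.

f = n/N = 5200/20855 = 0.24934069.
SE_no-fpc = √(s²/n) = 0.34529809; SE_fpc = √((1−f)s²/n) = 0.29916833.
Ratio = √(1−f) = 0.86640598.

0.8664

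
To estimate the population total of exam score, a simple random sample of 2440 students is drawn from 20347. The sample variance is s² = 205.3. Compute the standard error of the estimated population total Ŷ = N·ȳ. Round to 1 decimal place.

5536.8

Var(Ŷ) = N²·Var(ȳ) = N²·(1 − n/N)·s²/n.
f = 2440/20347 = 0.11991940; Var(ȳ) = 0.88008060·205.3/2440 = 0.074049405.
Var(Ŷ) = 20347² · 0.074049405 = 3.0656484 × 10^7.
SE(Ŷ) = √(3.0656484 × 10^7) = 5536.8.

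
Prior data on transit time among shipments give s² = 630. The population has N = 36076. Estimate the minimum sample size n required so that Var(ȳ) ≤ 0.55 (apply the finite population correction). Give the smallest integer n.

1111

Without fpc, n₀ = s²/D = 630/0.55 = 1145.4545.
With fpc, (1 − n/N)·s²/n ≤ D requires n ≥ n₀/(1 + n₀/N) = 1145.4545/(1 + 1145.4545/36076) = 1110.2042.
Rounding up, n = 1111.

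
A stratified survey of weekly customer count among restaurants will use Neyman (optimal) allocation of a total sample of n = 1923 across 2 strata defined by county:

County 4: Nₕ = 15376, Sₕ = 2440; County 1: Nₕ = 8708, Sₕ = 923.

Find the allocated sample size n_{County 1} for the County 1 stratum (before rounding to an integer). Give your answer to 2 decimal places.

339.28

Neyman allocation: nₕ = n·NₕSₕ / Σⱼ NⱼSⱼ.
Σ NⱼSⱼ = 15376·2440 + 8708·923 = 4.5554924 × 10^7.
n_{County 1} = 1923·8708·923 / (4.5554924 × 10^7) = 339.28.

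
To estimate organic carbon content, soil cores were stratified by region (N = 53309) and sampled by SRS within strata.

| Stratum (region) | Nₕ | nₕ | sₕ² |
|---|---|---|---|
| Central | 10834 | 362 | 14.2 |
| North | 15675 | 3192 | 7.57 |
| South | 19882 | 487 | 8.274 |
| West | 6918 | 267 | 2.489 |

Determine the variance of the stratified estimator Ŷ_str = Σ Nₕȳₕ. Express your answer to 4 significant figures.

Var(Ŷ_str) = Σₕ Nₕ²(1 − fₕ)sₕ²/nₕ.
Central: 10834²·(1 − 362/10834)·14.2/362 = 4.4503917 × 10^6.
North: 15675²·(1 − 3192/15675)·7.57/3192 = 464044.38.
South: 19882²·(1 − 487/19882)·8.274/487 = 6.5514346 × 10^6.
West: 6918²·(1 − 267/6918)·2.489/267 = 428924.78.
Sum = 1.1894795 × 10^7.

1.189 × 10^7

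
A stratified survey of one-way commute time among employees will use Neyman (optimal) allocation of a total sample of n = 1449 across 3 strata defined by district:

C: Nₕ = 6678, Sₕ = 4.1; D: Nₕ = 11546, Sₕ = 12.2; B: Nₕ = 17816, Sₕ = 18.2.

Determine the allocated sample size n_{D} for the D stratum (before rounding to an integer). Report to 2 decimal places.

Neyman allocation: nₕ = n·NₕSₕ / Σⱼ NⱼSⱼ.
Σ NⱼSⱼ = 6678·4.1 + 11546·12.2 + 17816·18.2 = 492492.2.
n_{D} = 1449·11546·12.2 / 492492.2 = 414.44.

414.44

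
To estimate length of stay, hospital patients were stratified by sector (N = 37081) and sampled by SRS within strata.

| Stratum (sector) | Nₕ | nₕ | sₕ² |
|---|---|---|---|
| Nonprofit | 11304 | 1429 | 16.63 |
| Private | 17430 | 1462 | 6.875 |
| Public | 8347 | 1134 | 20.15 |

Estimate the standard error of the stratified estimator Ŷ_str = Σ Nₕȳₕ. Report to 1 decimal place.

Var(Ŷ_str) = Σₕ Nₕ²(1 − fₕ)sₕ²/nₕ.
Nonprofit: 11304²·(1 − 1429/11304)·16.63/1429 = 1.2990602 × 10^6.
Private: 17430²·(1 − 1462/17430)·6.875/1462 = 1.3087999 × 10^6.
Public: 8347²·(1 − 1134/8347)·20.15/1134 = 1.0698142 × 10^6.
Sum = 3.6776743 × 10^6.
SE = √(3.6776743 × 10^6) = 1917.7.

1917.7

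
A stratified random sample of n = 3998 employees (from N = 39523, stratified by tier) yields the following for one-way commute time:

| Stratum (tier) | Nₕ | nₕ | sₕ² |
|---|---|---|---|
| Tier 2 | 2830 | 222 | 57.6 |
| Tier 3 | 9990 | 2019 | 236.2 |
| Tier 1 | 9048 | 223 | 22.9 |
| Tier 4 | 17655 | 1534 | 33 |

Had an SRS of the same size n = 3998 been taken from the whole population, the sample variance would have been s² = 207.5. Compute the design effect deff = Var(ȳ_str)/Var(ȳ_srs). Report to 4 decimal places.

0.3507

Var(ȳ_str) = Σ Wₕ²(1−fₕ)sₕ²/nₕ with Wₕ = Nₕ/39523:
  Tier 2: (2830/39523)²·(1−222/2830)·57.6/222 = 0.0012259245
  Tier 3: (9990/39523)²·(1−2019/9990)·236.2/2019 = 0.0059637862
  Tier 1: (9048/39523)²·(1−223/9048)·22.9/223 = 0.0052492604
  Tier 4: (17655/39523)²·(1−1534/17655)·33/1534 = 0.0039196607
  → Var(ȳ_str) = 0.016358632.
Var(ȳ_srs) = (1 − 3998/39523)·207.5/3998 = 0.046650843.
deff = 0.016358632 / 0.046650843 = 0.3507.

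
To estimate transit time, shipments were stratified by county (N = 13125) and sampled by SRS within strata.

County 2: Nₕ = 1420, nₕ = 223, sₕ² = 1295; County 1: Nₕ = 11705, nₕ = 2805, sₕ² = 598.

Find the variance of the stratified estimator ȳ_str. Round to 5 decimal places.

0.18622

Var(ȳ_str) = Σₕ Wₕ²(1 − fₕ)sₕ²/nₕ with Wₕ = Nₕ/N, N = 13125.
County 2: Wₕ = 0.10819048; term = 0.10819048²·(1 − 0.15704225)·1295/223 = 0.057299229.
County 1: Wₕ = 0.89180952; term = 0.89180952²·(1 − 0.23964118)·598/2805 = 0.12892321.
Sum = 0.18622244.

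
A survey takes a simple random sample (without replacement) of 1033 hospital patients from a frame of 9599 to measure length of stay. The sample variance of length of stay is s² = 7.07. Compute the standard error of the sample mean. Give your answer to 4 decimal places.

0.0782

Under SRS without replacement, Var(ȳ) = (1 − f)·s²/n with f = n/N = 1033/9599 = 0.10761538.
Var(ȳ) = (1 − 0.10761538)·7.07/1033 = 0.89238462·0.0068441433 = 0.0061076082.
SE(ȳ) = √(0.0061076082) = 0.0782.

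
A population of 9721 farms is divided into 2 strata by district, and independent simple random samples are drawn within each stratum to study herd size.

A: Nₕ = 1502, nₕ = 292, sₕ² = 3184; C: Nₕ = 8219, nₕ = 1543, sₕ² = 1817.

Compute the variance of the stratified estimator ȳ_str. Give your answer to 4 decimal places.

0.8935

Var(ȳ_str) = Σₕ Wₕ²(1 − fₕ)sₕ²/nₕ with Wₕ = Nₕ/N, N = 9721.
A: Wₕ = 0.15451085; term = 0.15451085²·(1 − 0.19440746)·3184/292 = 0.20971217.
C: Wₕ = 0.84548915; term = 0.84548915²·(1 − 0.18773573)·1817/1543 = 0.683758.
Sum = 0.89347017.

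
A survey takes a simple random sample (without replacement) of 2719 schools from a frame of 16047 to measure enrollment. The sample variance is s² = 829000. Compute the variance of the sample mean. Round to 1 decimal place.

Under SRS without replacement, Var(ȳ) = (1 − f)·s²/n with f = n/N = 2719/16047 = 0.16943977.
Var(ȳ) = (1 − 0.16943977)·829000/2719 = 0.83056023·304.8915 = 253.23076.

253.2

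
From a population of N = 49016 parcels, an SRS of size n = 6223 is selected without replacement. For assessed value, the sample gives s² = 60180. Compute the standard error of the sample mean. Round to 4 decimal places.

Under SRS without replacement, Var(ȳ) = (1 − f)·s²/n with f = n/N = 6223/49016 = 0.12695854.
Var(ȳ) = (1 − 0.12695854)·60180/6223 = 0.87304146·9.6705769 = 8.4428145.
SE(ȳ) = √(8.4428145) = 2.9057.

2.9057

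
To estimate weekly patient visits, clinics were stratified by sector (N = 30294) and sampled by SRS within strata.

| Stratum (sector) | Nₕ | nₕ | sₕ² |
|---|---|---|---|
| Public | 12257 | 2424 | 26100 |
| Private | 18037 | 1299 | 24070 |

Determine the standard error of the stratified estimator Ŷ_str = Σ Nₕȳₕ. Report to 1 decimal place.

83017.3

Var(Ŷ_str) = Σₕ Nₕ²(1 − fₕ)sₕ²/nₕ.
Public: 12257²·(1 − 2424/12257)·26100/2424 = 1.2977114 × 10^9.
Private: 18037²·(1 − 1299/18037)·24070/1299 = 5.594159 × 10^9.
Sum = 6.8918704 × 10^9.
SE = √(6.8918704 × 10^9) = 83017.3.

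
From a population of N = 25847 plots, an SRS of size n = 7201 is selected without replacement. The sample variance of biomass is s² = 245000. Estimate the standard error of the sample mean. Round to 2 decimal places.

4.95

Under SRS without replacement, Var(ȳ) = (1 − f)·s²/n with f = n/N = 7201/25847 = 0.27860100.
Var(ȳ) = (1 − 0.27860100)·245000/7201 = 0.72139900·34.023052 = 24.544196.
SE(ȳ) = √(24.544196) = 4.95.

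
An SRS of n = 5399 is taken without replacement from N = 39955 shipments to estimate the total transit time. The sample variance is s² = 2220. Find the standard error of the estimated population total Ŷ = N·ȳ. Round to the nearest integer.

23827

Var(Ŷ) = N²·Var(ȳ) = N²·(1 − n/N)·s²/n.
f = 5399/39955 = 0.13512702; Var(ȳ) = 0.86487298·2220/5399 = 0.35562475.
Var(Ŷ) = 39955² · 0.35562475 = 5.6772007 × 10^8.
SE(Ŷ) = √(5.6772007 × 10^8) = 23827.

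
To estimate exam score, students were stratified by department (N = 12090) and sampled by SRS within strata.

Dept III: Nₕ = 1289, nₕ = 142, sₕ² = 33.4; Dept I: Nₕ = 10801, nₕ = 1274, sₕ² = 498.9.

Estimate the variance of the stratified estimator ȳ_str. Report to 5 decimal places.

Var(ȳ_str) = Σₕ Wₕ²(1 − fₕ)sₕ²/nₕ with Wₕ = Nₕ/N, N = 12090.
Dept III: Wₕ = 0.10661704; term = 0.10661704²·(1 − 0.11016292)·33.4/142 = 0.0023791502.
Dept I: Wₕ = 0.89338296; term = 0.89338296²·(1 − 0.11795204)·498.9/1274 = 0.27568403.
Sum = 0.27806318.

0.27806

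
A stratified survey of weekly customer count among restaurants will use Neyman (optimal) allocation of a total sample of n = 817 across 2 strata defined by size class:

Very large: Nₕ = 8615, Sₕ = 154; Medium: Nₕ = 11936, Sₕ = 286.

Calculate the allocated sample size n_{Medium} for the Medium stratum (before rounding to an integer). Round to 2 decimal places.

Neyman allocation: nₕ = n·NₕSₕ / Σⱼ NⱼSⱼ.
Σ NⱼSⱼ = 8615·154 + 11936·286 = 4.740406 × 10^6.
n_{Medium} = 817·11936·286 / (4.740406 × 10^6) = 588.34.

588.34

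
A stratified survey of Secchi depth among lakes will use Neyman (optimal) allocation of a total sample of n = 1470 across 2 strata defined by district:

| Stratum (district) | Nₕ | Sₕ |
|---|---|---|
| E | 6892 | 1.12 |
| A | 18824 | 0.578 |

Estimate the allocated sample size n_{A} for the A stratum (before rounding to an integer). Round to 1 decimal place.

859.9

Neyman allocation: nₕ = n·NₕSₕ / Σⱼ NⱼSⱼ.
Σ NⱼSⱼ = 6892·1.12 + 18824·0.578 = 18599.312.
n_{A} = 1470·18824·0.578 / 18599.312 = 859.9.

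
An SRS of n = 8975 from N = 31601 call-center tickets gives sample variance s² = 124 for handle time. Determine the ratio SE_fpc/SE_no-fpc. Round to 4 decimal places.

0.8462

f = n/N = 8975/31601 = 0.28401000.
SE_no-fpc = √(s²/n) = 0.11754215; SE_fpc = √((1−f)s²/n) = 0.099459688.
Ratio = √(1−f) = 0.84616192.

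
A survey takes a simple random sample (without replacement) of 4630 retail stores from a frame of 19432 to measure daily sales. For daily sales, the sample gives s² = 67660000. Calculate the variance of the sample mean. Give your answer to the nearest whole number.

11132

Under SRS without replacement, Var(ȳ) = (1 − f)·s²/n with f = n/N = 4630/19432 = 0.23826678.
Var(ȳ) = (1 − 0.23826678)·67660000/4630 = 0.76173322·14613.391 = 11131.505.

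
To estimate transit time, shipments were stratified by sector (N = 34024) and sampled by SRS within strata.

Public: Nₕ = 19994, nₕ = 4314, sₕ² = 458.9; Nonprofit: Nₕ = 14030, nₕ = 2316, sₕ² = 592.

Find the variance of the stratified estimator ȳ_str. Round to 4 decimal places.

Var(ȳ_str) = Σₕ Wₕ²(1 − fₕ)sₕ²/nₕ with Wₕ = Nₕ/N, N = 34024.
Public: Wₕ = 0.58764402; term = 0.58764402²·(1 − 0.21576473)·458.9/4314 = 0.028807988.
Nonprofit: Wₕ = 0.41235598; term = 0.41235598²·(1 − 0.16507484)·592/2316 = 0.036289025.
Sum = 0.065097013.

0.0651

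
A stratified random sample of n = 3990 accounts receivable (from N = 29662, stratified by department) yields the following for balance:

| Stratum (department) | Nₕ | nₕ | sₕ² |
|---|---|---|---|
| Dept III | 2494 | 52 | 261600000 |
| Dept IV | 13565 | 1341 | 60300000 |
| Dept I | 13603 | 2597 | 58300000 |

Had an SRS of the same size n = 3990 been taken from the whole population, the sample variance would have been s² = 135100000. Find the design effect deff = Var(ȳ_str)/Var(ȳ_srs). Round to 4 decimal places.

Var(ȳ_str) = Σ Wₕ²(1−fₕ)sₕ²/nₕ with Wₕ = Nₕ/29662:
  Dept III: (2494/29662)²·(1−52/2494)·261600000/52 = 34823.759
  Dept IV: (13565/29662)²·(1−1341/13565)·60300000/1341 = 8474.6313
  Dept I: (13603/29662)²·(1−2597/13603)·58300000/2597 = 3819.97
  → Var(ȳ_str) = 47118.36.
Var(ȳ_srs) = (1 − 3990/29662)·135100000/3990 = 29305.
deff = 47118.36 / 29305 = 1.6079.

1.6079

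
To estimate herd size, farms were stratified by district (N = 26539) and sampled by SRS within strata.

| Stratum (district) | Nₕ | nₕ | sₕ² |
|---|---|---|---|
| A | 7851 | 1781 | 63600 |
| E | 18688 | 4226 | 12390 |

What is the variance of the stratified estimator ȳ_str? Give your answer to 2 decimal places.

3.54

Var(ȳ_str) = Σₕ Wₕ²(1 − fₕ)sₕ²/nₕ with Wₕ = Nₕ/N, N = 26539.
A: Wₕ = 0.29582878; term = 0.29582878²·(1 − 0.22685008)·63600/1781 = 2.4162271.
E: Wₕ = 0.70417122; term = 0.70417122²·(1 − 0.22613442)·12390/4226 = 1.1250294.
Sum = 3.5412565.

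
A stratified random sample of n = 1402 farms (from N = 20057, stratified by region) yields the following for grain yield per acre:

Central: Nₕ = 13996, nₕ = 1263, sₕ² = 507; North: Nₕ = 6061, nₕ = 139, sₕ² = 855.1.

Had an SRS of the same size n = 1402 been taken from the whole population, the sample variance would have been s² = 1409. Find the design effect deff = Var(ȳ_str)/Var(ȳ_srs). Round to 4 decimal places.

0.7775

Var(ȳ_str) = Σ Wₕ²(1−fₕ)sₕ²/nₕ with Wₕ = Nₕ/20057:
  Central: (13996/20057)²·(1−1263/13996)·507/1263 = 0.17783094
  North: (6061/20057)²·(1−139/6061)·855.1/139 = 0.54888687
  → Var(ȳ_str) = 0.72671781.
Var(ȳ_srs) = (1 − 1402/20057)·1409/1402 = 0.93474308.
deff = 0.72671781 / 0.93474308 = 0.7775.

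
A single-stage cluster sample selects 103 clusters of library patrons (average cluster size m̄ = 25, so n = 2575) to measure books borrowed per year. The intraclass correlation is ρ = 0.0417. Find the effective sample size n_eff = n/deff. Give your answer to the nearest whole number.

deff = 1 + (25 − 1)·0.0417 = 1 + 1.0008 = 2.0008.
n_eff = 2575 / 2.0008 = 1287.

1287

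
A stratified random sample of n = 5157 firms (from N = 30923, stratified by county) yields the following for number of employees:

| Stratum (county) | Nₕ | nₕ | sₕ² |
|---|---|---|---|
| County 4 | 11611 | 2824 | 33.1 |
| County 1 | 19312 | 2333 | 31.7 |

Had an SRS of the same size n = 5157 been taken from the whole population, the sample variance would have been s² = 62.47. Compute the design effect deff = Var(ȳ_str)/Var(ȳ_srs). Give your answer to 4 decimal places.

Var(ȳ_str) = Σ Wₕ²(1−fₕ)sₕ²/nₕ with Wₕ = Nₕ/30923:
  County 4: (11611/30923)²·(1−2824/11611)·33.1/2824 = 0.0012505766
  County 1: (19312/30923)²·(1−2333/19312)·31.7/2333 = 0.0046592997
  → Var(ȳ_str) = 0.0059098763.
Var(ȳ_srs) = (1 − 5157/30923)·62.47/5157 = 0.010093453.
deff = 0.0059098763 / 0.010093453 = 0.5855.

0.5855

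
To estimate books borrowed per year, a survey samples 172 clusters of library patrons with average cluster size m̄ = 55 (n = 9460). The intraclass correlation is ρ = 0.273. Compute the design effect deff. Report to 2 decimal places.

15.74

deff = 1 + (55 − 1)·0.273 = 1 + 14.742 = 15.742.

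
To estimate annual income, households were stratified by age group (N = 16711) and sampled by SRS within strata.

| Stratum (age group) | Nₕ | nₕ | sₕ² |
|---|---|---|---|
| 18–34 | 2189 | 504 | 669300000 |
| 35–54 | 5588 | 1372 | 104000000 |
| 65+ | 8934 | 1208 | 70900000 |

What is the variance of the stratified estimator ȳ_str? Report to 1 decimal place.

Var(ȳ_str) = Σₕ Wₕ²(1 − fₕ)sₕ²/nₕ with Wₕ = Nₕ/N, N = 16711.
18–34: Wₕ = 0.13099156; term = 0.13099156²·(1 − 0.23024212)·669300000/504 = 17540.06.
35–54: Wₕ = 0.33439052; term = 0.33439052²·(1 − 0.24552613)·104000000/1372 = 6394.8645.
65+: Wₕ = 0.53461792; term = 0.53461792²·(1 − 0.13521379)·70900000/1208 = 14506.915.
Sum = 38441.84.

38441.8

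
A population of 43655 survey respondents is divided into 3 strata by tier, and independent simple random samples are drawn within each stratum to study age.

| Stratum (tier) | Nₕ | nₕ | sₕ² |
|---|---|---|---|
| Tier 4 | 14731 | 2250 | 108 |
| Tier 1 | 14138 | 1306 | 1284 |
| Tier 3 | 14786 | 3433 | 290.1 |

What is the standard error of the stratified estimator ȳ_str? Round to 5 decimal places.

0.32506

Var(ȳ_str) = Σₕ Wₕ²(1 − fₕ)sₕ²/nₕ with Wₕ = Nₕ/N, N = 43655.
Tier 4: Wₕ = 0.33744130; term = 0.33744130²·(1 − 0.15273912)·108/2250 = 0.0046307876.
Tier 1: Wₕ = 0.32385752; term = 0.32385752²·(1 − 0.09237516)·1284/1306 = 0.093591453.
Tier 3: Wₕ = 0.33870118; term = 0.33870118²·(1 − 0.23217909)·290.1/3433 = 0.0074433301.
Sum = 0.10566557.
SE = √(0.10566557) = 0.32506.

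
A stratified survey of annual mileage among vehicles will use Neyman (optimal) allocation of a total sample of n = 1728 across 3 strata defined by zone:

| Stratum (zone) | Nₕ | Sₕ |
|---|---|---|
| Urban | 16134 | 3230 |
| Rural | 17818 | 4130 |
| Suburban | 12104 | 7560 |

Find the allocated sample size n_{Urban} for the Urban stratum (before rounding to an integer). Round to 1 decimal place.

Neyman allocation: nₕ = n·NₕSₕ / Σⱼ NⱼSⱼ.
Σ NⱼSⱼ = 16134·3230 + 17818·4130 + 12104·7560 = 2.172074 × 10^8.
n_{Urban} = 1728·16134·3230 / (2.172074 × 10^8) = 414.6.

414.6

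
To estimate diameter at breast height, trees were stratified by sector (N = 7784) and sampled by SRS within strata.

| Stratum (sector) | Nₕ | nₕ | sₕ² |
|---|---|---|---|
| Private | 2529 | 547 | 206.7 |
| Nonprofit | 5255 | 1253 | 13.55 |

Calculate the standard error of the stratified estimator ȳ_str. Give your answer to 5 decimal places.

0.18712

Var(ȳ_str) = Σₕ Wₕ²(1 − fₕ)sₕ²/nₕ with Wₕ = Nₕ/N, N = 7784.
Private: Wₕ = 0.32489723; term = 0.32489723²·(1 − 0.21629102)·206.7/547 = 0.031260792.
Nonprofit: Wₕ = 0.67510277; term = 0.67510277²·(1 − 0.23843958)·13.55/1253 = 0.003753465.
Sum = 0.035014257.
SE = √(0.035014257) = 0.18712.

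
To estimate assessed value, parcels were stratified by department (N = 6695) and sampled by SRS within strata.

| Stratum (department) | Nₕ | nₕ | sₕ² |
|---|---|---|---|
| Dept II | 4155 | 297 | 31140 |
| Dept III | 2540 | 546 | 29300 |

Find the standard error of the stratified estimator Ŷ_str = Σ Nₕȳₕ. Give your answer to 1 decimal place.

44187.2

Var(Ŷ_str) = Σₕ Nₕ²(1 − fₕ)sₕ²/nₕ.
Dept II: 4155²·(1 − 297/4155)·31140/297 = 1.6807202 × 10^9.
Dept III: 2540²·(1 − 546/2540)·29300/546 = 2.7179023 × 10^8.
Sum = 1.9525104 × 10^9.
SE = √(1.9525104 × 10^9) = 44187.2.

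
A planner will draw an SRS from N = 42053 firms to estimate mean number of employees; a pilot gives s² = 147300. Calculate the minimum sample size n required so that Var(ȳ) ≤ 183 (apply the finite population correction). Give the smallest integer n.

790

Without fpc, n₀ = s²/D = 147300/183 = 804.9180.
With fpc, (1 − n/N)·s²/n ≤ D requires n ≥ n₀/(1 + n₀/N) = 804.9180/(1 + 804.9180/42053) = 789.8008.
Rounding up, n = 790.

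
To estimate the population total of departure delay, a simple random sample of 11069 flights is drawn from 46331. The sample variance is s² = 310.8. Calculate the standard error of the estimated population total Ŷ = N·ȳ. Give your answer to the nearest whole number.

Var(Ŷ) = N²·Var(ȳ) = N²·(1 − n/N)·s²/n.
f = 11069/46331 = 0.23891131; Var(ȳ) = 0.76108869·310.8/11069 = 0.021370166.
Var(Ŷ) = 46331² · 0.021370166 = 4.5872377 × 10^7.
SE(Ŷ) = √(4.5872377 × 10^7) = 6773.

6773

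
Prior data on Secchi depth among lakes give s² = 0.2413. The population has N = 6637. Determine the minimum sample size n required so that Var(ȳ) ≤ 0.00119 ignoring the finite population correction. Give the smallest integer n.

203

Without fpc, n₀ = s²/D = 0.2413/0.00119 = 202.7731.
Rounding up, n = 203.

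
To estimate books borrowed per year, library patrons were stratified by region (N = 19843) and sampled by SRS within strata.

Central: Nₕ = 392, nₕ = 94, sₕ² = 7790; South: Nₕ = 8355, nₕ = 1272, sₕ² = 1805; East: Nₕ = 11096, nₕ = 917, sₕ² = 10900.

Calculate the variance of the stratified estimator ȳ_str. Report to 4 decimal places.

Var(ȳ_str) = Σₕ Wₕ²(1 − fₕ)sₕ²/nₕ with Wₕ = Nₕ/N, N = 19843.
Central: Wₕ = 0.01975508; term = 0.01975508²·(1 − 0.23979592)·7790/94 = 0.024586532.
South: Wₕ = 0.42105528; term = 0.42105528²·(1 − 0.15224417)·1805/1272 = 0.2132746.
East: Wₕ = 0.55918964; term = 0.55918964²·(1 − 0.08264239)·10900/917 = 3.4096834.
Sum = 3.6475445.

3.6475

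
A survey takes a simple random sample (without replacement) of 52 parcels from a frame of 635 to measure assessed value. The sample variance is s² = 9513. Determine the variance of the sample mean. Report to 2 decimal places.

167.96

Under SRS without replacement, Var(ȳ) = (1 − f)·s²/n with f = n/N = 52/635 = 0.08188976.
Var(ȳ) = (1 − 0.08188976)·9513/52 = 0.91811024·182.94231 = 167.96121.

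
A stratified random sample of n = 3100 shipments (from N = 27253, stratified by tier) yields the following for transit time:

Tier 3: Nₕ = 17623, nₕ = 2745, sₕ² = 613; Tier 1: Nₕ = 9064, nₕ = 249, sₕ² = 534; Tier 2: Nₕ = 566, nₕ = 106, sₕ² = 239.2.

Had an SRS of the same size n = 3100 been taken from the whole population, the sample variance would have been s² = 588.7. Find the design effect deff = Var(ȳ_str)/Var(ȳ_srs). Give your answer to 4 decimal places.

1.8439

Var(ȳ_str) = Σ Wₕ²(1−fₕ)sₕ²/nₕ with Wₕ = Nₕ/27253:
  Tier 3: (17623/27253)²·(1−2745/17623)·613/2745 = 0.078834059
  Tier 1: (9064/27253)²·(1−249/9064)·534/249 = 0.23070419
  Tier 2: (566/27253)²·(1−106/566)·239.2/106 = 7.9104455 × 10^-4
  → Var(ȳ_str) = 0.31032929.
Var(ȳ_srs) = (1 − 3100/27253)·588.7/3100 = 0.16830193.
deff = 0.31032929 / 0.16830193 = 1.8439.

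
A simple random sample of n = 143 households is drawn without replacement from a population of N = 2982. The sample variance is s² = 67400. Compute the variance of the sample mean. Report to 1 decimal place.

448.7

Under SRS without replacement, Var(ȳ) = (1 − f)·s²/n with f = n/N = 143/2982 = 0.04795439.
Var(ȳ) = (1 − 0.04795439)·67400/143 = 0.95204561·471.32867 = 448.72639.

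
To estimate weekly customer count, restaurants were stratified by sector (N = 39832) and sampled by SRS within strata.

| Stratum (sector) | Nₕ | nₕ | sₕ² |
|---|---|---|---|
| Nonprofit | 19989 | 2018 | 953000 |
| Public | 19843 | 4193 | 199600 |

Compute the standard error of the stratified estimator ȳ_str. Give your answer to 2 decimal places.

Var(ȳ_str) = Σₕ Wₕ²(1 − fₕ)sₕ²/nₕ with Wₕ = Nₕ/N, N = 39832.
Nonprofit: Wₕ = 0.50183270; term = 0.50183270²·(1 − 0.10095553)·953000/2018 = 106.92292.
Public: Wₕ = 0.49816730; term = 0.49816730²·(1 − 0.21130877)·199600/4193 = 9.3173653.
Sum = 116.24029.
SE = √(116.24029) = 10.78.

10.78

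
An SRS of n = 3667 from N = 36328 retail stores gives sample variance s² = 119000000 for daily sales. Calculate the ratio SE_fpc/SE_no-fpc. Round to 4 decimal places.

0.9482

f = n/N = 3667/36328 = 0.10094142.
SE_no-fpc = √(s²/n) = 180.14326; SE_fpc = √((1−f)s²/n) = 170.8095.
Ratio = √(1−f) = 0.94818699.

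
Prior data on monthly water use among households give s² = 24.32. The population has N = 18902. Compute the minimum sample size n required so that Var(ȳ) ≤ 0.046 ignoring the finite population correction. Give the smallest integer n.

Without fpc, n₀ = s²/D = 24.32/0.046 = 528.6957.
Rounding up, n = 529.

529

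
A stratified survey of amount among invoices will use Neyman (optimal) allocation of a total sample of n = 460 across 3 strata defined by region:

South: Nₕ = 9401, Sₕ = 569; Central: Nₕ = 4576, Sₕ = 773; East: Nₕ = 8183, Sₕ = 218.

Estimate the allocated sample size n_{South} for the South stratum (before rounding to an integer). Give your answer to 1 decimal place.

230.6

Neyman allocation: nₕ = n·NₕSₕ / Σⱼ NⱼSⱼ.
Σ NⱼSⱼ = 9401·569 + 4576·773 + 8183·218 = 1.0670311 × 10^7.
n_{South} = 460·9401·569 / (1.0670311 × 10^7) = 230.6.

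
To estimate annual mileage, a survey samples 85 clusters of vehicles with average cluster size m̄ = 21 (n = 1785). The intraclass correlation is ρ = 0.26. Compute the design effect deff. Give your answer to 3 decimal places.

deff = 1 + (21 − 1)·0.26 = 1 + 5.2 = 6.2.

6.200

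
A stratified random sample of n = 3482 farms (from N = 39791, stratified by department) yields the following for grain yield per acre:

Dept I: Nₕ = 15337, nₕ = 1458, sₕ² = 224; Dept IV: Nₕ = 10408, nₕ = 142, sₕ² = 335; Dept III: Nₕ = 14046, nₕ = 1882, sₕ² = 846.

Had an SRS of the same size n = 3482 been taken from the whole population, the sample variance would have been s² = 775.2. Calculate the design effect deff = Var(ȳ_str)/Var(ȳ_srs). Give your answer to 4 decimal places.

1.1241

Var(ȳ_str) = Σ Wₕ²(1−fₕ)sₕ²/nₕ with Wₕ = Nₕ/39791:
  Dept I: (15337/39791)²·(1−1458/15337)·224/1458 = 0.020654723
  Dept IV: (10408/39791)²·(1−142/10408)·335/142 = 0.15920449
  Dept III: (14046/39791)²·(1−1882/14046)·846/1882 = 0.048507636
  → Var(ȳ_str) = 0.22836685.
Var(ȳ_srs) = (1 − 3482/39791)·775.2/3482 = 0.20314888.
deff = 0.22836685 / 0.20314888 = 1.1241.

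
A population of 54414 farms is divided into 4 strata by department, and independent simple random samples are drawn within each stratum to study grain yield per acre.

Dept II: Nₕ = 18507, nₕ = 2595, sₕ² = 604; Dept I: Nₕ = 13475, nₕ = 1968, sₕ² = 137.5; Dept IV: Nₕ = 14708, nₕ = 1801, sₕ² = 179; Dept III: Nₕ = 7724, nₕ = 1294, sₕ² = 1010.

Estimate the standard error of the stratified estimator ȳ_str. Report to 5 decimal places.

0.21511

Var(ȳ_str) = Σₕ Wₕ²(1 − fₕ)sₕ²/nₕ with Wₕ = Nₕ/N, N = 54414.
Dept II: Wₕ = 0.34011468; term = 0.34011468²·(1 − 0.14021722)·604/2595 = 0.023149364.
Dept I: Wₕ = 0.24763848; term = 0.24763848²·(1 − 0.14604824)·137.5/1968 = 0.0036588717.
Dept IV: Wₕ = 0.27029809; term = 0.27029809²·(1 − 0.12245037)·179/1801 = 0.0063723107.
Dept III: Wₕ = 0.14194876; term = 0.14194876²·(1 − 0.16752978)·1010/1294 = 0.013092393.
Sum = 0.046272939.
SE = √(0.046272939) = 0.21511.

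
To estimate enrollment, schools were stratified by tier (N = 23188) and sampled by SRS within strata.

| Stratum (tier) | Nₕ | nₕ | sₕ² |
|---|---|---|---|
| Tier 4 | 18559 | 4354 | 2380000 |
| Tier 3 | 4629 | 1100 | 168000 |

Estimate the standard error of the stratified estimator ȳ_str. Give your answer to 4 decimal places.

16.5122

Var(ȳ_str) = Σₕ Wₕ²(1 − fₕ)sₕ²/nₕ with Wₕ = Nₕ/N, N = 23188.
Tier 4: Wₕ = 0.80037088; term = 0.80037088²·(1 − 0.23460316)·2380000/4354 = 268.01417.
Tier 3: Wₕ = 0.19962912; term = 0.19962912²·(1 − 0.23763232)·168000/1100 = 4.6401162.
Sum = 272.65429.
SE = √(272.65429) = 16.5122.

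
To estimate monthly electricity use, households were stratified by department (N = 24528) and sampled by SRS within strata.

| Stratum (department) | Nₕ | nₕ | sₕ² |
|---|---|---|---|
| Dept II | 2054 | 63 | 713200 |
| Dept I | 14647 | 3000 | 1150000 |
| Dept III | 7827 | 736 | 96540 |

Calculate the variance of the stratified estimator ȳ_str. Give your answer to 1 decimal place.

Var(ȳ_str) = Σₕ Wₕ²(1 − fₕ)sₕ²/nₕ with Wₕ = Nₕ/N, N = 24528.
Dept II: Wₕ = 0.08374103; term = 0.08374103²·(1 − 0.03067186)·713200/63 = 76.951698.
Dept I: Wₕ = 0.59715427; term = 0.59715427²·(1 − 0.20482010)·1150000/3000 = 108.69638.
Dept III: Wₕ = 0.31910470; term = 0.31910470²·(1 − 0.09403347)·96540/736 = 12.100631.
Sum = 197.74871.

197.7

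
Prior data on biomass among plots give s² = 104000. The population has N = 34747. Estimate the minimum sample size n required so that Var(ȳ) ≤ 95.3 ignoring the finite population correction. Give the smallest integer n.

1092

Without fpc, n₀ = s²/D = 104000/95.3 = 1091.2907.
Rounding up, n = 1092.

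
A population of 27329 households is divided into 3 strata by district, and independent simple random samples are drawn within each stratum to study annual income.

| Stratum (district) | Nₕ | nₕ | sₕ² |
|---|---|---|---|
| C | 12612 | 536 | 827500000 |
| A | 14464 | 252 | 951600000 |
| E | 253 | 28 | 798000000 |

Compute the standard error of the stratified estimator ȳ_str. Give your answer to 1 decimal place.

Var(ȳ_str) = Σₕ Wₕ²(1 − fₕ)sₕ²/nₕ with Wₕ = Nₕ/N, N = 27329.
C: Wₕ = 0.46148780; term = 0.46148780²·(1 − 0.04249921)·827500000/536 = 314820.35.
A: Wₕ = 0.52925464; term = 0.52925464²·(1 − 0.01742257)·951600000/252 = 1.0393218 × 10^6.
E: Wₕ = 0.00925757; term = 0.00925757²·(1 − 0.11067194)·798000000/28 = 2172.203.
Sum = 1.3563144 × 10^6.
SE = √(1.3563144 × 10^6) = 1164.6.

1164.6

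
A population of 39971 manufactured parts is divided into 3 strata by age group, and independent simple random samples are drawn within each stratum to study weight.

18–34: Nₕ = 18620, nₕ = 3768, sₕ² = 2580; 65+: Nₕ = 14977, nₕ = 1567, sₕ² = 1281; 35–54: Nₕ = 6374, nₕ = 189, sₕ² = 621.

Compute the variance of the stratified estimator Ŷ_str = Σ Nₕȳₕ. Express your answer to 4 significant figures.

4.831 × 10^8

Var(Ŷ_str) = Σₕ Nₕ²(1 − fₕ)sₕ²/nₕ.
18–34: 18620²·(1 − 3768/18620)·2580/3768 = 1.8935354 × 10^8.
65+: 14977²·(1 − 1567/14977)·1281/1567 = 1.641851 × 10^8.
35–54: 6374²·(1 − 189/6374)·621/189 = 1.2953334 × 10^8.
Sum = 4.8307198 × 10^8.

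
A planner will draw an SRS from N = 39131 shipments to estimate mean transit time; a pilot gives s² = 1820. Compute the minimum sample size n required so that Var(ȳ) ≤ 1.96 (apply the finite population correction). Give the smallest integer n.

Without fpc, n₀ = s²/D = 1820/1.96 = 928.5714.
With fpc, (1 − n/N)·s²/n ≤ D requires n ≥ n₀/(1 + n₀/N) = 928.5714/(1 + 928.5714/39131) = 907.0473.
Rounding up, n = 908.

908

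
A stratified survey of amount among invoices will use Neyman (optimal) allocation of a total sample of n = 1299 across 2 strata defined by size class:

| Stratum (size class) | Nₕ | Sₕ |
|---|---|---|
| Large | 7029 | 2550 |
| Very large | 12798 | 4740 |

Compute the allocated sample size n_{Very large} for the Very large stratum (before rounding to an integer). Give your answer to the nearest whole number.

1003

Neyman allocation: nₕ = n·NₕSₕ / Σⱼ NⱼSⱼ.
Σ NⱼSⱼ = 7029·2550 + 12798·4740 = 7.858647 × 10^7.
n_{Very large} = 1299·12798·4740 / (7.858647 × 10^7) = 1003.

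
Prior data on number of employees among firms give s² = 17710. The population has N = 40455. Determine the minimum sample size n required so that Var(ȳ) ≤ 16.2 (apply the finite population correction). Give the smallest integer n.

1065

Without fpc, n₀ = s²/D = 17710/16.2 = 1093.2099.
With fpc, (1 − n/N)·s²/n ≤ D requires n ≥ n₀/(1 + n₀/N) = 1093.2099/(1 + 1093.2099/40455) = 1064.4455.
Rounding up, n = 1065.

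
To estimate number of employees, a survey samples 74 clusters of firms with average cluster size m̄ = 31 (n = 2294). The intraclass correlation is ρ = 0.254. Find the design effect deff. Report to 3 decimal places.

deff = 1 + (31 − 1)·0.254 = 1 + 7.62 = 8.62.

8.620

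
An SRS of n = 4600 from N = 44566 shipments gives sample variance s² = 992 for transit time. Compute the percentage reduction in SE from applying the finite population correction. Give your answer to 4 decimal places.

5.3014

f = n/N = 4600/44566 = 0.10321770.
SE_no-fpc = √(s²/n) = 0.46438365; SE_fpc = √((1−f)s²/n) = 0.43976477.
Ratio = √(1−f) = 0.94698590. Reduction = 100·(1 − 0.94698590) = 5.3014%.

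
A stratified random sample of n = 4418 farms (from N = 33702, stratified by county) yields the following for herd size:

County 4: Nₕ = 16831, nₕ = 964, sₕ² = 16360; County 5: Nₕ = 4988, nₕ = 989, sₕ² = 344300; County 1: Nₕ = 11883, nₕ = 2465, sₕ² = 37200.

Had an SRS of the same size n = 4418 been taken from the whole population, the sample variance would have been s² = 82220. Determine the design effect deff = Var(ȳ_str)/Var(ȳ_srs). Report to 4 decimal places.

0.7168

Var(ȳ_str) = Σ Wₕ²(1−fₕ)sₕ²/nₕ with Wₕ = Nₕ/33702:
  County 4: (16831/33702)²·(1−964/16831)·16360/964 = 3.9902459
  County 5: (4988/33702)²·(1−989/4988)·344300/989 = 6.1137437
  County 1: (11883/33702)²·(1−2465/11883)·37200/2465 = 1.4869606
  → Var(ȳ_str) = 11.59095.
Var(ȳ_srs) = (1 − 4418/33702)·82220/4418 = 16.170613.
deff = 11.59095 / 16.170613 = 0.7168.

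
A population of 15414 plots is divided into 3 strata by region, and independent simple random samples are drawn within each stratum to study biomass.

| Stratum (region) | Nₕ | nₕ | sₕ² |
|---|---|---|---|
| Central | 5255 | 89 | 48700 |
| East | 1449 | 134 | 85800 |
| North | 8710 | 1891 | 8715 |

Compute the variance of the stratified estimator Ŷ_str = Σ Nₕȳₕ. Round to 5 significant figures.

Var(Ŷ_str) = Σₕ Nₕ²(1 − fₕ)sₕ²/nₕ.
Central: 5255²·(1 − 89/5255)·48700/89 = 1.4854775 × 10^10.
East: 1449²·(1 − 134/1449)·85800/134 = 1.2200472 × 10^9.
North: 8710²·(1 − 1891/8710)·8715/1891 = 2.7372515 × 10^8.
Sum = 1.6348547 × 10^10.

1.6349 × 10^10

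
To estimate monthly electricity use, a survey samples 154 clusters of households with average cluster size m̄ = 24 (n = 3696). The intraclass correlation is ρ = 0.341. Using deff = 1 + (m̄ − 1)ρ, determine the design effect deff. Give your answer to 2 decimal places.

deff = 1 + (24 − 1)·0.341 = 1 + 7.843 = 8.843.

8.84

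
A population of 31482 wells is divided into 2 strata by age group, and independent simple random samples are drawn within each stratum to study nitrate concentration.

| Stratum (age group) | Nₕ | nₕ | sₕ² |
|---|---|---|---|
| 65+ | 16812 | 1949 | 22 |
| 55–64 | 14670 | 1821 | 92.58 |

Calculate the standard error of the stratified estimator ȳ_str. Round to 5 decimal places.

0.11187

Var(ȳ_str) = Σₕ Wₕ²(1 − fₕ)sₕ²/nₕ with Wₕ = Nₕ/N, N = 31482.
65+: Wₕ = 0.53401944; term = 0.53401944²·(1 − 0.11592910)·22/1949 = 0.0028458504.
55–64: Wₕ = 0.46598056; term = 0.46598056²·(1 − 0.12413088)·92.58/1821 = 0.0096690108.
Sum = 0.012514861.
SE = √(0.012514861) = 0.11187.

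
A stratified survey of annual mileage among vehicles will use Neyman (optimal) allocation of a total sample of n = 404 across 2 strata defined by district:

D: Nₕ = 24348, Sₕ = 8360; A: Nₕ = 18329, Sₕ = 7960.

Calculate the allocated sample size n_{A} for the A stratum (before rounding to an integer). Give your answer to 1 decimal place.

168.7

Neyman allocation: nₕ = n·NₕSₕ / Σⱼ NⱼSⱼ.
Σ NⱼSⱼ = 24348·8360 + 18329·7960 = 3.4944812 × 10^8.
n_{A} = 404·18329·7960 / (3.4944812 × 10^8) = 168.7.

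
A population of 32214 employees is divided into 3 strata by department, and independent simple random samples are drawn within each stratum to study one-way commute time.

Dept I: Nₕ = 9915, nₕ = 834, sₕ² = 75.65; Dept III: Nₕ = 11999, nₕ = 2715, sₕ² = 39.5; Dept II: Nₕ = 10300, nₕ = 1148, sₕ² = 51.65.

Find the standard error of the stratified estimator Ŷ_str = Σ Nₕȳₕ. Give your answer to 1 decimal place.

Var(Ŷ_str) = Σₕ Nₕ²(1 − fₕ)sₕ²/nₕ.
Dept I: 9915²·(1 − 834/9915)·75.65/834 = 8.1671264 × 10^6.
Dept III: 11999²·(1 − 2715/11999)·39.5/2715 = 1.620718 × 10^6.
Dept II: 10300²·(1 − 1148/10300)·51.65/1148 = 4.2411309 × 10^6.
Sum = 1.4028975 × 10^7.
SE = √(1.4028975 × 10^7) = 3745.5.

3745.5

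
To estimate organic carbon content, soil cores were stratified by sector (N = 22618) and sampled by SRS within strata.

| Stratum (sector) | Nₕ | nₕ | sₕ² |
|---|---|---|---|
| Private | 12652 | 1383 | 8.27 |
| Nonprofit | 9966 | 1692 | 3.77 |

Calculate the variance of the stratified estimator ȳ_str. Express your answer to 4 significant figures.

Var(ȳ_str) = Σₕ Wₕ²(1 − fₕ)sₕ²/nₕ with Wₕ = Nₕ/N, N = 22618.
Private: Wₕ = 0.55937749; term = 0.55937749²·(1 − 0.10931078)·8.27/1383 = 0.0016665544.
Nonprofit: Wₕ = 0.44062251; term = 0.44062251²·(1 − 0.16977724)·3.77/1692 = 3.5914431 × 10^-4.
Sum = 0.0020256987.

0.002026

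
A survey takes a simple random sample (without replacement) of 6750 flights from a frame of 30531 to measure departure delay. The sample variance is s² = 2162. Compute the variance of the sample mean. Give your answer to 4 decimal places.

Under SRS without replacement, Var(ȳ) = (1 − f)·s²/n with f = n/N = 6750/30531 = 0.22108676.
Var(ȳ) = (1 − 0.22108676)·2162/6750 = 0.77891324·0.3202963 = 0.24948302.

0.2495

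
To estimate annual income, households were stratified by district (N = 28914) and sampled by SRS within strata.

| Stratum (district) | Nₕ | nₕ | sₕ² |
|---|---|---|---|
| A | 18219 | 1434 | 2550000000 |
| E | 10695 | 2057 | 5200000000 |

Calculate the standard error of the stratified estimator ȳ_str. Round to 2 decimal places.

Var(ȳ_str) = Σₕ Wₕ²(1 − fₕ)sₕ²/nₕ with Wₕ = Nₕ/N, N = 28914.
A: Wₕ = 0.63010998; term = 0.63010998²·(1 − 0.07870904)·2550000000/1434 = 650459.94.
E: Wₕ = 0.36989002; term = 0.36989002²·(1 − 0.19233287)·5200000000/2057 = 279348.72.
Sum = 929808.66.
SE = √(929808.66) = 964.27.

964.27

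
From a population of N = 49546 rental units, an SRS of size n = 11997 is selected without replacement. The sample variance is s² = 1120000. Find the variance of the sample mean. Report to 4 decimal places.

Under SRS without replacement, Var(ȳ) = (1 − f)·s²/n with f = n/N = 11997/49546 = 0.24213862.
Var(ȳ) = (1 − 0.24213862)·1120000/11997 = 0.75786138·93.356673 = 70.751417.

70.7514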